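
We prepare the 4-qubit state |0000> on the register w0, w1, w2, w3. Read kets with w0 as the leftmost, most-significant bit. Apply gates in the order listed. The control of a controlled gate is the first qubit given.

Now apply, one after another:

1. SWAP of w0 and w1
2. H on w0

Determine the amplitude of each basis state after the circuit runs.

The resulting statevector has amplitude sqrt(2)/2 on |0000>, sqrt(2)/2 on |1000>, and 0 on every other basis state.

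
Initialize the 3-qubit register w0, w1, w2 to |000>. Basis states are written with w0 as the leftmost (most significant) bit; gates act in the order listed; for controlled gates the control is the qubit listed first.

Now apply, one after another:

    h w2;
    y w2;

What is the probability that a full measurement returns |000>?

A full measurement returns |000> with probability 1/2.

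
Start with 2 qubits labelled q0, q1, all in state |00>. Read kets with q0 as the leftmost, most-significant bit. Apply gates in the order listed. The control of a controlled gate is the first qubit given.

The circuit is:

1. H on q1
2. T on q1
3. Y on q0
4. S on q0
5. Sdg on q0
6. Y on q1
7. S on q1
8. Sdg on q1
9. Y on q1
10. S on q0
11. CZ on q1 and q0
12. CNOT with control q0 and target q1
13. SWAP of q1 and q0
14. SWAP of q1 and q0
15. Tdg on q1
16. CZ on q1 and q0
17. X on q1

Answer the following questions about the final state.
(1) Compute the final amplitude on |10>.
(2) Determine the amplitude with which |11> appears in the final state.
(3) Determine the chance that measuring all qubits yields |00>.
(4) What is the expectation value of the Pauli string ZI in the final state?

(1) The amplitude on |10> is -sqrt(2)*exp(3*I*pi/4)/2. Key observation: the block from step 5 through step 10 cancels to the identity and can be dropped.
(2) The amplitude on |11> is sqrt(2)*exp(I*pi/4)/2.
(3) The probability of measuring |00> is 0.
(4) In the final state, ZI has expectation -1.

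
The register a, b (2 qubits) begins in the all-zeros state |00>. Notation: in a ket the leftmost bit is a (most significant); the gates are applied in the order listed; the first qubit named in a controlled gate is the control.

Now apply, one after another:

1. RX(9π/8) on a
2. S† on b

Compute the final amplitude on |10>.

The final state's coefficient on |10> equals -I*cos(pi/16).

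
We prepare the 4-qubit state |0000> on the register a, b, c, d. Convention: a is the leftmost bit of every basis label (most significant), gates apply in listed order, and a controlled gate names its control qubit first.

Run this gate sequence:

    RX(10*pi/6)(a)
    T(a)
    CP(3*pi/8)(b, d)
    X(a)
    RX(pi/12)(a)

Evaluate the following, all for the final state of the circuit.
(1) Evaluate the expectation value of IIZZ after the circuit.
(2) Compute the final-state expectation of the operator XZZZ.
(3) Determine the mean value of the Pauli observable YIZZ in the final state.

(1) The expectation value of IIZZ is 1.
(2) The observable XZZZ averages to -sqrt(6)/4.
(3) The observable YIZZ averages to -3/8 - sqrt(3)/8 - sqrt(2)/8 + sqrt(6)/8.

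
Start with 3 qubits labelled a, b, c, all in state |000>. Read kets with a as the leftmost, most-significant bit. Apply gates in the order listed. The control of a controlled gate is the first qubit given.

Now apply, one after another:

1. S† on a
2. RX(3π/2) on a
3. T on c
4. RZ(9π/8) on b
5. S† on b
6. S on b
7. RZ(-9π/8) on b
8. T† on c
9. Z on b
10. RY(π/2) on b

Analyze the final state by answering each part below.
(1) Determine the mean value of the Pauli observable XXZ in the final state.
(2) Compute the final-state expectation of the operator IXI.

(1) The observable XXZ averages to 0. Key observation: gates 3-8 undo each other exactly, leaving only the rest of the circuit to track.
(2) The expectation value of IXI is 1.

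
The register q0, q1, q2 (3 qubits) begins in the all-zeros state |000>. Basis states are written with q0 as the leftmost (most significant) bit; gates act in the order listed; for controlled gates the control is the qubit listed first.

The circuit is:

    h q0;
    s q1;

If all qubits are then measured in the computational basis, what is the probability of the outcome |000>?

Outcome |000> occurs with probability 1/2.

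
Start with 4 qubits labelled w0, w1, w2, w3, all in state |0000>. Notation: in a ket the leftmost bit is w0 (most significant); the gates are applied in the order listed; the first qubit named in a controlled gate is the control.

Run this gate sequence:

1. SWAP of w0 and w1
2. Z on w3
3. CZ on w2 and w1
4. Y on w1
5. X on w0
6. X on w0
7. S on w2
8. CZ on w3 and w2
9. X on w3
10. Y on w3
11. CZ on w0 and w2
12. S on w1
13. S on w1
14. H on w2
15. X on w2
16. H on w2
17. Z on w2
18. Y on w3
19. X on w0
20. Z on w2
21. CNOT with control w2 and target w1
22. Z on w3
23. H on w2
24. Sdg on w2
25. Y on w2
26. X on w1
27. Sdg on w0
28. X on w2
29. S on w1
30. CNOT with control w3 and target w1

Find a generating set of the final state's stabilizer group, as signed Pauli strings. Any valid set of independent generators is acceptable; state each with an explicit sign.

The final state is stabilized by the group generated by +IIYI, -ZIII, -IZII, -IIIZ; other independent generating sets are equally valid. Key observation: steps 14-17 multiply out to the identity, so the circuit reduces to the remaining gates.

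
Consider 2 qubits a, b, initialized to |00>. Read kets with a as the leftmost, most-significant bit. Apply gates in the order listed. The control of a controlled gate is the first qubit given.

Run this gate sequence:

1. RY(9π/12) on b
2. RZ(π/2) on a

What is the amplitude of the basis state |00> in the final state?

The amplitude on |00> is -sqrt(2 - sqrt(2))*exp(3*I*pi/4)/2.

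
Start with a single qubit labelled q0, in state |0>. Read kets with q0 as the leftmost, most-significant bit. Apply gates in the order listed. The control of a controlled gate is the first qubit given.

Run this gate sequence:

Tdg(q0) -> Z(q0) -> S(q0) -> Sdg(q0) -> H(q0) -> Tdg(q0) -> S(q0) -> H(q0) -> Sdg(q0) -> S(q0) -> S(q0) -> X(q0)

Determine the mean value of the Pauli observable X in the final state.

The observable X averages to sqrt(2)/2.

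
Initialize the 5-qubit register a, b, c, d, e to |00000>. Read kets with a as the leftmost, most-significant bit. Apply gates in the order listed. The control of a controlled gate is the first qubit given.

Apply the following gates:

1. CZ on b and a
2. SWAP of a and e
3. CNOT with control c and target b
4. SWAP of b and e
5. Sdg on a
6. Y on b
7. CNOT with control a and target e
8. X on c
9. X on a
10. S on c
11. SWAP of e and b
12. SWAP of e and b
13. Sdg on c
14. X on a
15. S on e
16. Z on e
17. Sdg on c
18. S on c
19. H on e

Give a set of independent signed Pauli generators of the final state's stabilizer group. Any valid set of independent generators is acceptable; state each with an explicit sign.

The final state is stabilized by the group generated by +IIIIX, +ZIIII, -IZIII, -IIZII, +IIIZI; other independent generating sets are equally valid. Key observation: the block from step 9 through step 14 cancels to the identity and can be dropped.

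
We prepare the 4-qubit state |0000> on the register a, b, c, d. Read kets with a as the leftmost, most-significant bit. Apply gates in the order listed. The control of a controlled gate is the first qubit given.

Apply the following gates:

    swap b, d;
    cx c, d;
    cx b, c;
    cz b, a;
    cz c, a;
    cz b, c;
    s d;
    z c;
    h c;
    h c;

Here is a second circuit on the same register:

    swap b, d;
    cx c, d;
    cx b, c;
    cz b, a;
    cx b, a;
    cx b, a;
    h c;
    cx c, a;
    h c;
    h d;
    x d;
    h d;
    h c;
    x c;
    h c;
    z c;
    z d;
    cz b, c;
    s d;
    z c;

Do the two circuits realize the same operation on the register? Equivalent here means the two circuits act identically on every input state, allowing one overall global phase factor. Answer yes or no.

No, they are not equivalent — no single phase factor reconciles the two unitaries.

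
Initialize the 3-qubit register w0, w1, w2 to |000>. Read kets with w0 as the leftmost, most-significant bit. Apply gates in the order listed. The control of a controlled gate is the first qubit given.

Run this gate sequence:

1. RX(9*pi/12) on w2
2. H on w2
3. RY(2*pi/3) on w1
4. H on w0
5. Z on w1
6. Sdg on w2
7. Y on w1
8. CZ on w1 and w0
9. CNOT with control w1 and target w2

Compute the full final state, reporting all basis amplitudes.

After the circuit, the state carries amplitude sqrt(3)*sqrt(sqrt(2) + 2)/8 + sqrt(3)*I*sqrt(2 - sqrt(2))/8 on |000>, sqrt(3)*sqrt(2 - sqrt(2))/8 + sqrt(3)*I*sqrt(sqrt(2) + 2)/8 on |001>, sqrt(2 - sqrt(2))/8 + I*sqrt(sqrt(2) + 2)/8 on |010>, sqrt(sqrt(2) + 2)/8 + I*sqrt(2 - sqrt(2))/8 on |011>, sqrt(3)*sqrt(sqrt(2) + 2)/8 + sqrt(3)*I*sqrt(2 - sqrt(2))/8 on |100>, sqrt(3)*sqrt(2 - sqrt(2))/8 + sqrt(3)*I*sqrt(sqrt(2) + 2)/8 on |101>, -sqrt(2 - sqrt(2))/8 - I*sqrt(sqrt(2) + 2)/8 on |110>, -sqrt(sqrt(2) + 2)/8 - I*sqrt(2 - sqrt(2))/8 on |111>.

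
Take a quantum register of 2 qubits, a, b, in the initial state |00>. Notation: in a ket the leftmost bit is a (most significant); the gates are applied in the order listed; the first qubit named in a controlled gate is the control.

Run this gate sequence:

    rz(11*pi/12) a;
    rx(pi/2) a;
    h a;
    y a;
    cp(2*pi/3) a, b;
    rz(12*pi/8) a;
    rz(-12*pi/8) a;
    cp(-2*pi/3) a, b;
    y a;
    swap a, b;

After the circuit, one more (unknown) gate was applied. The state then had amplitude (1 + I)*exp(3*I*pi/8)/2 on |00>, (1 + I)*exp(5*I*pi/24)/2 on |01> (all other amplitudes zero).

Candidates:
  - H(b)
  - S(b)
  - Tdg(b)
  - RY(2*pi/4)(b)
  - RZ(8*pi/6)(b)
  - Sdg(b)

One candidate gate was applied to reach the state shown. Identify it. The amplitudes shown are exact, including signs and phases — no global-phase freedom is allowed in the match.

It was RZ(8*pi/6)(b) that produced the state shown.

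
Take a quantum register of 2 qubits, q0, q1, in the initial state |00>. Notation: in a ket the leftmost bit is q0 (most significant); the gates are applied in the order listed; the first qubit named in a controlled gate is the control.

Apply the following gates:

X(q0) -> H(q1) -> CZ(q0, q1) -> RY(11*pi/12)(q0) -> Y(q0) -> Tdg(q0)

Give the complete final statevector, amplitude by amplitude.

After the circuit, the state carries amplitude -I*sqrt(2*sqrt(2) + 4)/8 + I*sqrt(12 - 6*sqrt(2))/8 on |00>, -I*sqrt(12 - 6*sqrt(2))/8 + I*sqrt(2*sqrt(2) + 4)/8 on |01>, (-sqrt(6*sqrt(2) + 12)/8 - sqrt(4 - 2*sqrt(2))/8)*exp(I*pi/4) on |10>, (sqrt(4 - 2*sqrt(2))/8 + sqrt(6*sqrt(2) + 12)/8)*exp(I*pi/4) on |11>.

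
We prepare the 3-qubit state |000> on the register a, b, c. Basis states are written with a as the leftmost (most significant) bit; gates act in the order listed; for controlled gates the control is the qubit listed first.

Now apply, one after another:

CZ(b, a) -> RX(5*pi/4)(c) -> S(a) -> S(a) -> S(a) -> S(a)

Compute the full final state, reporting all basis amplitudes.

After the circuit, the state carries amplitude -sqrt(2 - sqrt(2))/2 on |000>, -I*sqrt(sqrt(2) + 2)/2 on |001>, and 0 on every other basis state.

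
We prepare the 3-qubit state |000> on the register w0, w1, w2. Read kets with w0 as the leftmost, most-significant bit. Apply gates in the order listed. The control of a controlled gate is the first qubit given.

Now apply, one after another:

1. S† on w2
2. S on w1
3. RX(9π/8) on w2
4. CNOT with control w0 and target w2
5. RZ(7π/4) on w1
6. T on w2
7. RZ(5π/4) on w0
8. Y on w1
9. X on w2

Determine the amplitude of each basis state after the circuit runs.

After the circuit, the state carries amplitude exp(3*I*pi/4)*cos(pi/16) on |010>, cos(7*pi/16) on |011>, and 0 on every other basis state.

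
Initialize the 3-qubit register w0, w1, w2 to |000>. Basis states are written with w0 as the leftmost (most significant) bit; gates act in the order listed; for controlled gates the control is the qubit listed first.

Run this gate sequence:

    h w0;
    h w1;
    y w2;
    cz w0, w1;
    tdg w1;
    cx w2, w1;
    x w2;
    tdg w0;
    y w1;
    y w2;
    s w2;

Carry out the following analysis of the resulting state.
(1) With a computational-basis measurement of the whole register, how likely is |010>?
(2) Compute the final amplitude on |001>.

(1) Outcome |010> occurs with probability 0.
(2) The amplitude on |001> is -1/2.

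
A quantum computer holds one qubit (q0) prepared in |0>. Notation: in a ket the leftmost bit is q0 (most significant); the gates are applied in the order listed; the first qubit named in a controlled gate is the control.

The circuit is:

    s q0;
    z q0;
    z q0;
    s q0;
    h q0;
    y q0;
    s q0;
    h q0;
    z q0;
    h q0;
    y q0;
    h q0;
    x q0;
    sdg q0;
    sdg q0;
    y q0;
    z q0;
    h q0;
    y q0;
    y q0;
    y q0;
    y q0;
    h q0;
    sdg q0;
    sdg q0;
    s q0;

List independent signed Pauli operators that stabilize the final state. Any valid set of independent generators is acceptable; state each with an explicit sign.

One valid set of independent stabilizer generators is +X (any independent generating set of the same group is equally correct). Key observation: steps 18-23 multiply out to the identity, so the circuit reduces to the remaining gates.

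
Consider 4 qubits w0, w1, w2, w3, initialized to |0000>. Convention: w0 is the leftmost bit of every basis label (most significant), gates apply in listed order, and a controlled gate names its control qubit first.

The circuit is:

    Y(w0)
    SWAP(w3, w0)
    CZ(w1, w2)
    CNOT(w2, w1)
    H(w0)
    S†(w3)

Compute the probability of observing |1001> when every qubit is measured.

A full measurement returns |1001> with probability 1/2.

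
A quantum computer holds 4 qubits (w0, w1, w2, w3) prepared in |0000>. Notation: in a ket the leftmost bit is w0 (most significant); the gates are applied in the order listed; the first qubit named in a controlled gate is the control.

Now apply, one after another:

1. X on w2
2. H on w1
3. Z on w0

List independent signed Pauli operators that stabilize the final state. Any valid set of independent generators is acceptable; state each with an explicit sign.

The final state is stabilized by the group generated by +IXII, +ZIII, -IIZI, +IIIZ; other independent generating sets are equally valid.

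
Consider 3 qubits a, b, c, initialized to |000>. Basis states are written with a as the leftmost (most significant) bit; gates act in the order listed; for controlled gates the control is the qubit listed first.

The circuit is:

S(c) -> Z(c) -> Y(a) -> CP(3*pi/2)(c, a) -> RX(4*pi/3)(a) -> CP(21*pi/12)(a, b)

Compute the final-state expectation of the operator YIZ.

In the final state, YIZ has expectation -sqrt(3)/2.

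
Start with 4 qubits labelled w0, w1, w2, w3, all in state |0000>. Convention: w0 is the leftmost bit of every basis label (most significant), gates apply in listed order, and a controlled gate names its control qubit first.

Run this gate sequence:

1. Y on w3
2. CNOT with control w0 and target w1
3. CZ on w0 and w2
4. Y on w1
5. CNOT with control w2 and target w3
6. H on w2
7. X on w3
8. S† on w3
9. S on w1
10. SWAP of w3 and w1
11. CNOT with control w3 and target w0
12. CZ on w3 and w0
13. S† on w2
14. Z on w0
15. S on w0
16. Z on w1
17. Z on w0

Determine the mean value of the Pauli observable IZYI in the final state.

The expectation value of IZYI is -1.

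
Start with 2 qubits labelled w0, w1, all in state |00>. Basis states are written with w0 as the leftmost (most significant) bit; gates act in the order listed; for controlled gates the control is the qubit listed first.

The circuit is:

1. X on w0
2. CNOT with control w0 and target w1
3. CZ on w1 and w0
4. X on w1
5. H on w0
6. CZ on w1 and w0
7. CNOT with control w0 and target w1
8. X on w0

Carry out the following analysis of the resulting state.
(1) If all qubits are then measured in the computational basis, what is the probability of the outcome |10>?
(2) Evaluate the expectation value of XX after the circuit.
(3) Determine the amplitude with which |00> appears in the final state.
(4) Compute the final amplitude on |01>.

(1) The probability of measuring |10> is 1/2.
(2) In the final state, XX has expectation -1.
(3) |00> carries amplitude 0 in the final state.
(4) The amplitude on |01> is sqrt(2)/2.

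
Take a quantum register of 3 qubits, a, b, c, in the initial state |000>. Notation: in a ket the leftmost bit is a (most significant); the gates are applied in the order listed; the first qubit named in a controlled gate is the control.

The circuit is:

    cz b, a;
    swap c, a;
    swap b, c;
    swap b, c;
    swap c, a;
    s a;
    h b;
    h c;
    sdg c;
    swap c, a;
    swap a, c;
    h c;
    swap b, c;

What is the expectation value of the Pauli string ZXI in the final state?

In the final state, ZXI has expectation 0. Key observation: steps 2-5 multiply out to the identity, so the circuit reduces to the remaining gates.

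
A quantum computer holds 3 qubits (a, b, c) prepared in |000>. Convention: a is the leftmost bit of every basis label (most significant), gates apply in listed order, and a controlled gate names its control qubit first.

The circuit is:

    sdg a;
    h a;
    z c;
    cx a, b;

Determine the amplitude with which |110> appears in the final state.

The amplitude on |110> is sqrt(2)/2.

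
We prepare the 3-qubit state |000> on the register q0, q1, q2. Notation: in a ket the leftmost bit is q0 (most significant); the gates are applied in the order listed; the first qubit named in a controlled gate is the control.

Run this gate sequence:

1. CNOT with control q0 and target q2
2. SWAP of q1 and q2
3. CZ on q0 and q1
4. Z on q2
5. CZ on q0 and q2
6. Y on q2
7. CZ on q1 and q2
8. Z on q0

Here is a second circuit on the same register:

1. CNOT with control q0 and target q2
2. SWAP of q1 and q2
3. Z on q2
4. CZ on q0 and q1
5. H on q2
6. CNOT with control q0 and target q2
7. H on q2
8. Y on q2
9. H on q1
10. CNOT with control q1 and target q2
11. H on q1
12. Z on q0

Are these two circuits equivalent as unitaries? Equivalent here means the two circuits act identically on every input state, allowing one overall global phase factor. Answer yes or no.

No, they are not equivalent — no single phase factor reconciles the two unitaries.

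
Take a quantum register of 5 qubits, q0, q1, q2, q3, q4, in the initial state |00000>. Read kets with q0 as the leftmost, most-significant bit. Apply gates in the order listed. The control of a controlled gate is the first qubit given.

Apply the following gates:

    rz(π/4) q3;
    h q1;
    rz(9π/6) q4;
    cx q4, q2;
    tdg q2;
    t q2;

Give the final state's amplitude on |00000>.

|00000> carries amplitude -sqrt(2)*exp(I*pi/8)/2 in the final state.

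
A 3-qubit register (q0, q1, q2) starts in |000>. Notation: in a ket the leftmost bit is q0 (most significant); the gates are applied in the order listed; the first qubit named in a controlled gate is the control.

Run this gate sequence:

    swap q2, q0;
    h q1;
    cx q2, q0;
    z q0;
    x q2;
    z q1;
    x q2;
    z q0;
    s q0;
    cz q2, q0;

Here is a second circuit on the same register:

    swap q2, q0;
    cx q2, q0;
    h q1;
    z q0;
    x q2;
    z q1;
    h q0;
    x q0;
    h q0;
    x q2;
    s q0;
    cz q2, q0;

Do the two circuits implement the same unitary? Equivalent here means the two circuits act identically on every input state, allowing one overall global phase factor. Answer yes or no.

Yes: on every input state the two circuits agree up to one overall phase factor.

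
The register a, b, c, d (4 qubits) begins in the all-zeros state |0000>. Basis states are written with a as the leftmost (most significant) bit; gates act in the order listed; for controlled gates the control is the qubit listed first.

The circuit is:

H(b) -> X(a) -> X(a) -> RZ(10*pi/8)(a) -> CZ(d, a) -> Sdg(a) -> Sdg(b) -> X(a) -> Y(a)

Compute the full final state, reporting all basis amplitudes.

The final amplitudes are sqrt(2)*exp(7*I*pi/8)/2 on |0000>, sqrt(2)*exp(3*I*pi/8)/2 on |0100>, and 0 on every other basis state.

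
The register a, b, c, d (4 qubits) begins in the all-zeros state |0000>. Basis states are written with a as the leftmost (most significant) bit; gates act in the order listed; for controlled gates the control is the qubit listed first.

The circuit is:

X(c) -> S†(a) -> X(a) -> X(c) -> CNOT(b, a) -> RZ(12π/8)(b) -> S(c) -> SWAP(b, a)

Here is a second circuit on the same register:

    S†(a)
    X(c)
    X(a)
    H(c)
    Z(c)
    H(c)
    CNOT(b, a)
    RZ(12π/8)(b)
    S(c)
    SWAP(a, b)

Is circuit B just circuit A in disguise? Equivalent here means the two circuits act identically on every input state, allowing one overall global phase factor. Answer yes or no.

Yes — the two circuits implement the same unitary up to a global phase.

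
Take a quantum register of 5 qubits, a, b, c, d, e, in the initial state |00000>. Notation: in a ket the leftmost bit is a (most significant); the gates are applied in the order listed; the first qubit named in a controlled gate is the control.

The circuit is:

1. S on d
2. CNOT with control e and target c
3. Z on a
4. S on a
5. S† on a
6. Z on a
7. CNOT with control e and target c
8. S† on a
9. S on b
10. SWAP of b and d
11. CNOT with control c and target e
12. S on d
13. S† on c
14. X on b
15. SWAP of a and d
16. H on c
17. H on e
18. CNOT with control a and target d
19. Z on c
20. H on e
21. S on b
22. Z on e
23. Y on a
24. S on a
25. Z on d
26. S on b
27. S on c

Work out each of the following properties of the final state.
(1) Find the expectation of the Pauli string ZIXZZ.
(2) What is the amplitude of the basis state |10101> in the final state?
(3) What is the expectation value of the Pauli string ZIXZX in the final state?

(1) In the final state, ZIXZZ has expectation 0. Key observation: steps 2-7 multiply out to the identity, so the circuit reduces to the remaining gates.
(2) |10101> carries amplitude 0 in the final state.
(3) In the final state, ZIXZX has expectation 0.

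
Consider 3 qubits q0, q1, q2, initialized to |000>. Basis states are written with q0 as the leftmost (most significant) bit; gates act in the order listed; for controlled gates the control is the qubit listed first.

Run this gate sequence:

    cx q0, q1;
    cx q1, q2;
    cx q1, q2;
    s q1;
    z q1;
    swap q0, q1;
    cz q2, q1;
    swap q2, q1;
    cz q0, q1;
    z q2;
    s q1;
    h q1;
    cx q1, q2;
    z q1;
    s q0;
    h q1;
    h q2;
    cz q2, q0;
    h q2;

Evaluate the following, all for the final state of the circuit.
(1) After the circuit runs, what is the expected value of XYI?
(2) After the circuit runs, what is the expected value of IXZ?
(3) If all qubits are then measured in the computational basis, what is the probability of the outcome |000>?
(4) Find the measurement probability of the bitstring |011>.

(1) The observable XYI averages to 0. Key observation: steps 2-3 multiply out to the identity, so the circuit reduces to the remaining gates.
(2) In the final state, IXZ has expectation 1.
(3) A full measurement returns |000> with probability 1/4.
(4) Outcome |011> occurs with probability 1/4.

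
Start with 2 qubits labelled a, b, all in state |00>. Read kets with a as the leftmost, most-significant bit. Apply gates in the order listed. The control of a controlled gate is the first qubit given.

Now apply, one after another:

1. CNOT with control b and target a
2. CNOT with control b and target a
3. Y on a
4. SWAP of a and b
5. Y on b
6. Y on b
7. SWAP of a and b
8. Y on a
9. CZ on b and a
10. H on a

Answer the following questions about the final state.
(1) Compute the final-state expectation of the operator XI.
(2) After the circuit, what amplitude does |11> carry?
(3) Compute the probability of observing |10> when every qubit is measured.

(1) The observable XI averages to 1. Key observation: steps 3-8 multiply out to the identity, so the circuit reduces to the remaining gates.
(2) The final state's coefficient on |11> equals 0.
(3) The probability of measuring |10> is 1/2.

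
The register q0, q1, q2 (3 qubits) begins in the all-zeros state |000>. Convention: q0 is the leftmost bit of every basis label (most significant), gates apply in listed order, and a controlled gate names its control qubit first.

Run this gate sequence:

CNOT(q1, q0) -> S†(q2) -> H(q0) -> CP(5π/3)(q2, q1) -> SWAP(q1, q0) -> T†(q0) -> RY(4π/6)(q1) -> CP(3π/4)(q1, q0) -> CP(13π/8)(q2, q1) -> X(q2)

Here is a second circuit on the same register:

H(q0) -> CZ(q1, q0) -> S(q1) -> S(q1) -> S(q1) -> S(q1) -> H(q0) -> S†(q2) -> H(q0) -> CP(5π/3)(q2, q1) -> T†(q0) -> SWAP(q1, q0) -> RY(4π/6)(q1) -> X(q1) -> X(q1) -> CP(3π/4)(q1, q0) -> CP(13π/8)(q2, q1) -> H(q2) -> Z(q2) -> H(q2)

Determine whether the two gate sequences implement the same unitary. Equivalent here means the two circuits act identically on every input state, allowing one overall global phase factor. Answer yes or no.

No — the two circuits implement different unitaries, even allowing a global phase.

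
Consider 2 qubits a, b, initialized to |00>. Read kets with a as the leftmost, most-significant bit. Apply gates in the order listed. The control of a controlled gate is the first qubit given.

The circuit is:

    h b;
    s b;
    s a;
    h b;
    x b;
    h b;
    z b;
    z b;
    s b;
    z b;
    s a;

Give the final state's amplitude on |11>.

|11> carries amplitude 0 in the final state. Key observation: gates 4-7 undo each other exactly, leaving only the rest of the circuit to track.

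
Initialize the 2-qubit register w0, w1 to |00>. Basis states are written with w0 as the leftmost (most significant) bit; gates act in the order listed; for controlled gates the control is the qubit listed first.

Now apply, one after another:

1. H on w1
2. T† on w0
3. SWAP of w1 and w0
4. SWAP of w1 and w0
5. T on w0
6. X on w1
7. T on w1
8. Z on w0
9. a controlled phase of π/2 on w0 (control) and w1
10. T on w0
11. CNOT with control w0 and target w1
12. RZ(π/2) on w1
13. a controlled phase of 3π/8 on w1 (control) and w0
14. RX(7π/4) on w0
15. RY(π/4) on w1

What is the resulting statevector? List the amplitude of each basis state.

The final amplitudes are (1 + sqrt(2) - exp(3*I*pi/4))*exp(3*I*pi/4)/4 on |00>, -sqrt(2)*I/4 - I/4 + exp(3*I*pi/4)/4 on |01>, -sqrt(2)/4 + 1/4 - exp(I*pi/4)/4 on |10>, 1/4 - sqrt(2)*exp(I*pi/4)/4 + exp(I*pi/4)/4 on |11>. Key observation: steps 2-5 multiply out to the identity, so the circuit reduces to the remaining gates.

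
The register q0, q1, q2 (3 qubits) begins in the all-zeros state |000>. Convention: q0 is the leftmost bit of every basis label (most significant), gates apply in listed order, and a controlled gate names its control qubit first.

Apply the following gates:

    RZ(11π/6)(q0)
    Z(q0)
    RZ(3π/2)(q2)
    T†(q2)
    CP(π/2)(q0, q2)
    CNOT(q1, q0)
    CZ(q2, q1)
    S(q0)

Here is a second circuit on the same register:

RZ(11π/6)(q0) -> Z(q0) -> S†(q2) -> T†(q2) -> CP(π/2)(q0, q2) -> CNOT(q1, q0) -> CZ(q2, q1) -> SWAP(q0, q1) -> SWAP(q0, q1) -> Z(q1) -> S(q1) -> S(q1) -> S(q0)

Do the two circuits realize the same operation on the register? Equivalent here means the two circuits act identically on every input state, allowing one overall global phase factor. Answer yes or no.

Yes, they are equivalent — the unitaries differ by at most a global phase.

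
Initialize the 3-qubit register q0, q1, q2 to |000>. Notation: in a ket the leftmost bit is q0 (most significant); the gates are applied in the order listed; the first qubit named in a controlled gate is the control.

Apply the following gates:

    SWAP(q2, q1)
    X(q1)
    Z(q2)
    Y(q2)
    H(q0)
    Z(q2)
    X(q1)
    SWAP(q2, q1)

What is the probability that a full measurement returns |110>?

Outcome |110> occurs with probability 1/2.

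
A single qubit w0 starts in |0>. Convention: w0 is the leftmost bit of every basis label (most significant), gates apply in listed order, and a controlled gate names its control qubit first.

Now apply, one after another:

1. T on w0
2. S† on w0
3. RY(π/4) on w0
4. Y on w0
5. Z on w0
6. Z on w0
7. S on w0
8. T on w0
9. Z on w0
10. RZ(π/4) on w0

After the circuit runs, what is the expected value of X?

The observable X averages to -sqrt(2)/2.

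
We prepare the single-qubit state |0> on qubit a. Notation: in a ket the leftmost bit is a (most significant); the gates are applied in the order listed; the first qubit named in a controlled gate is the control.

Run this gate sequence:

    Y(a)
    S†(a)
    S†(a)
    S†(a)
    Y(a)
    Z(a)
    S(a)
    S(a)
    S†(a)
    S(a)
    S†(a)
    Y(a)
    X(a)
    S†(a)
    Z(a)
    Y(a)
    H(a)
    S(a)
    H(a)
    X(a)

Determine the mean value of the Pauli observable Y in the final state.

The expectation value of Y is -1.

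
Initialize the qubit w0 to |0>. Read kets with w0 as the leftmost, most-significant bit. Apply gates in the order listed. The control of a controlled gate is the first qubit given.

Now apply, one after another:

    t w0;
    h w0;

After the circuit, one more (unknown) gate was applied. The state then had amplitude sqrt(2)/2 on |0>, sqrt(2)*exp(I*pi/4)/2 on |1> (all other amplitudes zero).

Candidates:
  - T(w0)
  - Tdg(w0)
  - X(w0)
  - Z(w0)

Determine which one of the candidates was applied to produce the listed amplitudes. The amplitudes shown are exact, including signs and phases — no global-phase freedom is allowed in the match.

The applied gate was T(w0).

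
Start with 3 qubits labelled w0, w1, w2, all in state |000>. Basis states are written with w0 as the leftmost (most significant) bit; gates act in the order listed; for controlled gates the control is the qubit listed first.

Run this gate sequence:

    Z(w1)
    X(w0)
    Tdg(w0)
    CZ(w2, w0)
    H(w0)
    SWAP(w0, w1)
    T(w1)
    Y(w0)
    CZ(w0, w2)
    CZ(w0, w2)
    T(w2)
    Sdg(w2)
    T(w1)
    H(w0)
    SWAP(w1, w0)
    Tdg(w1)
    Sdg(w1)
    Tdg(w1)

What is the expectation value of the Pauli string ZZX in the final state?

In the final state, ZZX has expectation 0.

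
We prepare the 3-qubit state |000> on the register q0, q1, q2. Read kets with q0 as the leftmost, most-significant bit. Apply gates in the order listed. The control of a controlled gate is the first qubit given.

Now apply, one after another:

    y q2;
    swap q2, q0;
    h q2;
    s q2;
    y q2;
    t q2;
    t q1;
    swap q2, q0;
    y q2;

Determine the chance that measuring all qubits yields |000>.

A full measurement returns |000> with probability 1/2.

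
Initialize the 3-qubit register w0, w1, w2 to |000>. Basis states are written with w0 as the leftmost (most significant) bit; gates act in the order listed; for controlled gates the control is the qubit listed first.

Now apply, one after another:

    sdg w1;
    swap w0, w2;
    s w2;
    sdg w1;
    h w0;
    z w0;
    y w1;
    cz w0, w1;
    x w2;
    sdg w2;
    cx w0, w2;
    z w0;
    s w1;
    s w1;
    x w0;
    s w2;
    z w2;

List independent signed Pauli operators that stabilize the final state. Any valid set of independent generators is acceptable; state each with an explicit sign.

One valid set of independent stabilizer generators is +XIY, +ZIZ, -IZI (any independent generating set of the same group is equally correct).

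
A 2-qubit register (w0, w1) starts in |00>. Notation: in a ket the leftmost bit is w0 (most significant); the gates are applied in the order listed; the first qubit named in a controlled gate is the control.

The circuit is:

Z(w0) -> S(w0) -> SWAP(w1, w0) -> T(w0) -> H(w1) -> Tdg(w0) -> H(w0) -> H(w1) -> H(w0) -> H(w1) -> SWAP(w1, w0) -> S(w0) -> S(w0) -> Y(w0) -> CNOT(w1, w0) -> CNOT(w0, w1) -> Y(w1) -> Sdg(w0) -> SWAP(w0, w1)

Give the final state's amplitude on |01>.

The final state's coefficient on |01> equals -sqrt(2)*I/2.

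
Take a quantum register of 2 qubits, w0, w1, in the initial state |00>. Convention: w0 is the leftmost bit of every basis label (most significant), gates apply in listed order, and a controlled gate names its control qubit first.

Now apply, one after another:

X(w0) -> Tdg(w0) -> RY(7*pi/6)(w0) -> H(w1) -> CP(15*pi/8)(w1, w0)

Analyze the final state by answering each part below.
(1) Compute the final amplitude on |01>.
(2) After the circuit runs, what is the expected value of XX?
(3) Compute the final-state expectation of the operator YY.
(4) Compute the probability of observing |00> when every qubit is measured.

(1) The final state's coefficient on |01> equals (1 + sqrt(3))*exp(3*I*pi/4)/4.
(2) The expectation value of XX is sqrt(sqrt(2) + 2)/8 + 1/4.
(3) The observable YY averages to 1/4 - sqrt(sqrt(2) + 2)/8.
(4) A full measurement returns |00> with probability sqrt(3)/8 + 1/4.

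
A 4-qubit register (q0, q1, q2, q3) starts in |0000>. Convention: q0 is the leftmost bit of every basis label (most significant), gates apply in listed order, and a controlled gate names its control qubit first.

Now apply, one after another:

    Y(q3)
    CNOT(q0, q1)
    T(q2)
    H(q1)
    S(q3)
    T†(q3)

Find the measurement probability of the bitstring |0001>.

The probability of measuring |0001> is 1/2.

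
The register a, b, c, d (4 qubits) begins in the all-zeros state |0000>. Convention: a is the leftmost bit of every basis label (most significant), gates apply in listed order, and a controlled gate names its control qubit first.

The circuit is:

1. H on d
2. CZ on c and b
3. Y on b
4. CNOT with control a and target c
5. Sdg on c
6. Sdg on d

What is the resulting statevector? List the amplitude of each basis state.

After the circuit, the state carries amplitude sqrt(2)*I/2 on |0100>, sqrt(2)/2 on |0101>, and 0 on every other basis state.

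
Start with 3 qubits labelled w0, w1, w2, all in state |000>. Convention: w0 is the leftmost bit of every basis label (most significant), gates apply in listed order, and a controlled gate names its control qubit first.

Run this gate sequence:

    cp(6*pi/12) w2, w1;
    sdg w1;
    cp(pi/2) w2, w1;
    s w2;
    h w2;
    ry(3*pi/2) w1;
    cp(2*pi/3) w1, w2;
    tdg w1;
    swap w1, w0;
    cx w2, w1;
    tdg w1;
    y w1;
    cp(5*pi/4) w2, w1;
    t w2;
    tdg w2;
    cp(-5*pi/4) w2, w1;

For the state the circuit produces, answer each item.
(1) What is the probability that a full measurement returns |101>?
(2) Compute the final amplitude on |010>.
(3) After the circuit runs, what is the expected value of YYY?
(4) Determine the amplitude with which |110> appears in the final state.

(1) Outcome |101> occurs with probability 1/4. Key observation: steps 13-16 multiply out to the identity, so the circuit reduces to the remaining gates.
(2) The final state's coefficient on |010> equals -I/2.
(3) The expectation value of YYY is 1/4.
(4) The final state's coefficient on |110> equals exp(I*pi/4)/2.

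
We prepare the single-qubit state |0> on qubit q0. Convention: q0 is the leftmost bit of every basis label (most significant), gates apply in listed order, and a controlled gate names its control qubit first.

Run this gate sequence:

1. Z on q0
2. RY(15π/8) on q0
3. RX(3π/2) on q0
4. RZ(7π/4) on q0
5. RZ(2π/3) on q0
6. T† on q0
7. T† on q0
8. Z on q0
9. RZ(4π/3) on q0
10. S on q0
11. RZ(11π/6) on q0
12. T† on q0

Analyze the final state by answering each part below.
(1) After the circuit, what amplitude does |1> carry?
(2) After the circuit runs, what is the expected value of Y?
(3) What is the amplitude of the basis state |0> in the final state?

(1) The amplitude on |1> is sqrt(2)*exp(5*I*pi/48)/2.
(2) The expectation value of Y is -sqrt(6 - 3*sqrt(2))/4 + sqrt(sqrt(2) + 2)/4.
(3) The final state's coefficient on |0> equals -sqrt(2)*exp(7*I*pi/48)/2.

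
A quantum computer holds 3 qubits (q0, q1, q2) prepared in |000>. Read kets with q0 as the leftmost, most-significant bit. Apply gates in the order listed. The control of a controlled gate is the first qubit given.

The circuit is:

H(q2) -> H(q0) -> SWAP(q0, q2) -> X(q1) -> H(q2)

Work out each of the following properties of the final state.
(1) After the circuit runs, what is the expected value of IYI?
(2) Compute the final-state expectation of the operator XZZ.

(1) In the final state, IYI has expectation 0.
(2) The expectation value of XZZ is -1.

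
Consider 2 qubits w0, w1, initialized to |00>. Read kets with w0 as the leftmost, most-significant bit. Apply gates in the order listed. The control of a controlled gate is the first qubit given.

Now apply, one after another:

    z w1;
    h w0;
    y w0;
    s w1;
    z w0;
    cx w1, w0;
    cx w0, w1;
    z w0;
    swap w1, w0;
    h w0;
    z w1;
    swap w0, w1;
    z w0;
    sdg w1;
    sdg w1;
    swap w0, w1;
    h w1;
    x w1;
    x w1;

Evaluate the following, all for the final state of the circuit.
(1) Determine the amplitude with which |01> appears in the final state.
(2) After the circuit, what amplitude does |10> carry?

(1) |01> carries amplitude -sqrt(2)*I/2 in the final state.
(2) The final state's coefficient on |10> equals sqrt(2)*I/2.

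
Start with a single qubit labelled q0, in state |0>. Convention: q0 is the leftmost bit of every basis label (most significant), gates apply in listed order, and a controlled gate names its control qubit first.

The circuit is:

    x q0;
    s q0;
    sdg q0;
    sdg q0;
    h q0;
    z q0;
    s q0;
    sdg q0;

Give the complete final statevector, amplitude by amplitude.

The resulting statevector has amplitude -sqrt(2)*I/2 on |0>, -sqrt(2)*I/2 on |1>.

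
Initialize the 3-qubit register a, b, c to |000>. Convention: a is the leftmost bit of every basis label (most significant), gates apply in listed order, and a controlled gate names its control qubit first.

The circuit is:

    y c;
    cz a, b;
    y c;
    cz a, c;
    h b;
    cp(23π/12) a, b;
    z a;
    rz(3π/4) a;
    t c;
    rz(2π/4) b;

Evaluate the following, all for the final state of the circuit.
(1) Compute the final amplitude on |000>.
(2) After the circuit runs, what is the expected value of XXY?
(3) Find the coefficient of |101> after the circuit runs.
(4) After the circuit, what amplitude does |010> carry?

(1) |000> carries amplitude -sqrt(2)*exp(3*I*pi/8)/2 in the final state.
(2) The expectation value of XXY is 0.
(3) |101> carries amplitude 0 in the final state.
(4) |010> carries amplitude -sqrt(2)*exp(7*I*pi/8)/2 in the final state.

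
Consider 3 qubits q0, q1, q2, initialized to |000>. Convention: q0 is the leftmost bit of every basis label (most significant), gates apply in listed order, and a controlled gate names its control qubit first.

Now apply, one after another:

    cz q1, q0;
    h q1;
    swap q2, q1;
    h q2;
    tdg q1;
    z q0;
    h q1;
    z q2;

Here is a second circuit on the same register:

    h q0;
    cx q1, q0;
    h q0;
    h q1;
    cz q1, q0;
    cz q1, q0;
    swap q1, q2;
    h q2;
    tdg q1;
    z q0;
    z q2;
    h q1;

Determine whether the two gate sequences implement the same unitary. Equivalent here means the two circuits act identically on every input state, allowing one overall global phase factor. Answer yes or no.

Yes, they are equivalent — the unitaries differ by at most a global phase.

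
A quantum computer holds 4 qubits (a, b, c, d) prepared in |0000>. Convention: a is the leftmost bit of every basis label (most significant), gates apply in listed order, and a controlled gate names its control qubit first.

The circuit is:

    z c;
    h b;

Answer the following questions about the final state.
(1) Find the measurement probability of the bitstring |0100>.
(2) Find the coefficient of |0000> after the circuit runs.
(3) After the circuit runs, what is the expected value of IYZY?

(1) Outcome |0100> occurs with probability 1/2.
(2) The amplitude on |0000> is sqrt(2)/2.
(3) The observable IYZY averages to 0.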